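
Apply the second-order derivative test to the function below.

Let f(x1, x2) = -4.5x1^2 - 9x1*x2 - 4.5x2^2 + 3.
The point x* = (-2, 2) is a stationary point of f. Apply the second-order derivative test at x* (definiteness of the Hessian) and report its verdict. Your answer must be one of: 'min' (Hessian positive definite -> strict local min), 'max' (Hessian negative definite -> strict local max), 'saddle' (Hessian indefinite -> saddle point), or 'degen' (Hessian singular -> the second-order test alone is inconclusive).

Compute the Hessian H = grad^2 f:
  H = [[-9, -9], [-9, -9]]
Verify stationarity: grad f(x*) = H x* + g = (0, 0).
Eigenvalues of H: -18, 0.
H has a zero eigenvalue (singular; negative semidefinite but not definite), so H is neither positive definite, negative definite, nor indefinite. The second-order test alone is inconclusive -> degen.
(Indeed, f is constant along the null direction of H through x*, so x* is not a strict local extremum.)

degen


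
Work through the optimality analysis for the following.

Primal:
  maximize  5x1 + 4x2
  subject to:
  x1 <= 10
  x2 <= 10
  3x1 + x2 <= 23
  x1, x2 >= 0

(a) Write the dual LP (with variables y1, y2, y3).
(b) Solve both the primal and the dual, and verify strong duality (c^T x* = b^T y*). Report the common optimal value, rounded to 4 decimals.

The standard primal-dual pair for 'max c^T x s.t. A x <= b, x >= 0' is:
  Dual:  min b^T y  s.t.  A^T y >= c,  y >= 0.

So the dual LP is:
  minimize  10y1 + 10y2 + 23y3
  subject to:
    y1 + 3y3 >= 5
    y2 + y3 >= 4
    y1, y2, y3 >= 0

Solving the primal: x* = (4.3333, 10).
  primal value c^T x* = 61.6667.
Solving the dual: y* = (0, 2.3333, 1.6667).
  dual value b^T y* = 61.6667.
Strong duality: c^T x* = b^T y*. Confirmed.

61.6667


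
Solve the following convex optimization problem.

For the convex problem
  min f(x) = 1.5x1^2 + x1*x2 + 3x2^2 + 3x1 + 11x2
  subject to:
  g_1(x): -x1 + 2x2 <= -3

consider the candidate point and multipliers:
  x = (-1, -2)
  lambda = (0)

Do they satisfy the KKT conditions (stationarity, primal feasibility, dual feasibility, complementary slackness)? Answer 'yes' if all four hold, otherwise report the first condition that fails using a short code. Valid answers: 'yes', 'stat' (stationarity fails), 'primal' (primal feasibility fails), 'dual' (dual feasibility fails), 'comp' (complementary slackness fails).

Gradient of f: grad f(x) = Q x + c = (-2, -2)
Constraint values g_i(x) = a_i^T x - b_i:
  g_1((-1, -2)) = 0
Stationarity residual: grad f(x) + sum_i lambda_i a_i = (-2, -2)
  -> stationarity FAILS
Primal feasibility (all g_i <= 0): OK
Dual feasibility (all lambda_i >= 0): OK
Complementary slackness (lambda_i * g_i(x) = 0 for all i): OK

Verdict: the first failing condition is stationarity -> stat.

stat


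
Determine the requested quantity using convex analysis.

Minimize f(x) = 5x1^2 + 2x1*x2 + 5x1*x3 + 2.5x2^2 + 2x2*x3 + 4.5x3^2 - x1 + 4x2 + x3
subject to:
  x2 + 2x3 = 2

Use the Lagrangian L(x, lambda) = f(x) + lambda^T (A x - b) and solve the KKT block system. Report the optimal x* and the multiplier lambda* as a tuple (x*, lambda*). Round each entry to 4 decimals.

Form the Lagrangian:
  L(x, lambda) = (1/2) x^T Q x + c^T x + lambda^T (A x - b)
Stationarity (grad_x L = 0): Q x + c + A^T lambda = 0.
Primal feasibility: A x = b.

This gives the KKT block system:
  [ Q   A^T ] [ x     ]   [-c ]
  [ A    0  ] [ lambda ] = [ b ]

Solving the linear system:
  x*      = (-0.4115, -0.2297, 1.1148)
  lambda* = (-4.2584)
  f(x*)   = 4.5622

x* = (-0.4115, -0.2297, 1.1148), lambda* = (-4.2584)


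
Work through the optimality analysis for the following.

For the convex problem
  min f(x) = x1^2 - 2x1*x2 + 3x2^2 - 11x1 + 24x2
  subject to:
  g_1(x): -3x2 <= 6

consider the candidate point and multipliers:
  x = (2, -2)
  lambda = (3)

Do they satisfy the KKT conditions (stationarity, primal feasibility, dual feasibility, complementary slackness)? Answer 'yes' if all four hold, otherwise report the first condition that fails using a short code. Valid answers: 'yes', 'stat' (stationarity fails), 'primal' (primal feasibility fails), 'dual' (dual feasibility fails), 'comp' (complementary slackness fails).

Gradient of f: grad f(x) = Q x + c = (-3, 8)
Constraint values g_i(x) = a_i^T x - b_i:
  g_1((2, -2)) = 0
Stationarity residual: grad f(x) + sum_i lambda_i a_i = (-3, -1)
  -> stationarity FAILS
Primal feasibility (all g_i <= 0): OK
Dual feasibility (all lambda_i >= 0): OK
Complementary slackness (lambda_i * g_i(x) = 0 for all i): OK

Verdict: the first failing condition is stationarity -> stat.

stat


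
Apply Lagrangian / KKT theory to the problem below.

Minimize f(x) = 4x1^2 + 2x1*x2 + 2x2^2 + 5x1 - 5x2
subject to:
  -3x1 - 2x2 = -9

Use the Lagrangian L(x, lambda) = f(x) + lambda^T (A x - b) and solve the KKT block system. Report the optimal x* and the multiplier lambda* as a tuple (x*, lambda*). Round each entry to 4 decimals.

Form the Lagrangian:
  L(x, lambda) = (1/2) x^T Q x + c^T x + lambda^T (A x - b)
Stationarity (grad_x L = 0): Q x + c + A^T lambda = 0.
Primal feasibility: A x = b.

This gives the KKT block system:
  [ Q   A^T ] [ x     ]   [-c ]
  [ A    0  ] [ lambda ] = [ b ]

Solving the linear system:
  x*      = (0.5, 3.75)
  lambda* = (5.5)
  f(x*)   = 16.625

x* = (0.5, 3.75), lambda* = (5.5)


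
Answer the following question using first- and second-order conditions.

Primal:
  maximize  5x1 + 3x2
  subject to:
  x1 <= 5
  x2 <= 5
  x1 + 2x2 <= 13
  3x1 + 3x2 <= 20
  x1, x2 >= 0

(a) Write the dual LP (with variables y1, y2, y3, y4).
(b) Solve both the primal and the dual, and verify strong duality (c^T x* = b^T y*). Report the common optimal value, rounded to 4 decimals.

The standard primal-dual pair for 'max c^T x s.t. A x <= b, x >= 0' is:
  Dual:  min b^T y  s.t.  A^T y >= c,  y >= 0.

So the dual LP is:
  minimize  5y1 + 5y2 + 13y3 + 20y4
  subject to:
    y1 + y3 + 3y4 >= 5
    y2 + 2y3 + 3y4 >= 3
    y1, y2, y3, y4 >= 0

Solving the primal: x* = (5, 1.6667).
  primal value c^T x* = 30.
Solving the dual: y* = (2, 0, 0, 1).
  dual value b^T y* = 30.
Strong duality: c^T x* = b^T y*. Confirmed.

30


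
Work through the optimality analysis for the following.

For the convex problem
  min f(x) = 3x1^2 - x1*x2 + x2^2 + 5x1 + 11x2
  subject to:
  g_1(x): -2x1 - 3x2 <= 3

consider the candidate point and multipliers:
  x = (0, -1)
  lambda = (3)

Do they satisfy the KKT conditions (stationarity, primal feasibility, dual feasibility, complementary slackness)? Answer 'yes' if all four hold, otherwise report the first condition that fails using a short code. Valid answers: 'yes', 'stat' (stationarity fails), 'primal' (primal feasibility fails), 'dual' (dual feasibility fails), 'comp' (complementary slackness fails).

Gradient of f: grad f(x) = Q x + c = (6, 9)
Constraint values g_i(x) = a_i^T x - b_i:
  g_1((0, -1)) = 0
Stationarity residual: grad f(x) + sum_i lambda_i a_i = (0, 0)
  -> stationarity OK
Primal feasibility (all g_i <= 0): OK
Dual feasibility (all lambda_i >= 0): OK
Complementary slackness (lambda_i * g_i(x) = 0 for all i): OK

Verdict: yes, KKT holds.

yes


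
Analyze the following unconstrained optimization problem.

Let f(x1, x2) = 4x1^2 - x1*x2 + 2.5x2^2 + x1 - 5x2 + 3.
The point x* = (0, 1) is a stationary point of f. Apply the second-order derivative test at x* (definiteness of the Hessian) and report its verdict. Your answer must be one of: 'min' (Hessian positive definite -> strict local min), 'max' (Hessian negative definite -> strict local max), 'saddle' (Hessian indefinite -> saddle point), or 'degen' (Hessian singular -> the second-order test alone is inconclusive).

Compute the Hessian H = grad^2 f:
  H = [[8, -1], [-1, 5]]
Verify stationarity: grad f(x*) = H x* + g = (0, 0).
Eigenvalues of H: 4.6972, 8.3028.
Both eigenvalues > 0, so H is positive definite -> x* is a strict local min.

min


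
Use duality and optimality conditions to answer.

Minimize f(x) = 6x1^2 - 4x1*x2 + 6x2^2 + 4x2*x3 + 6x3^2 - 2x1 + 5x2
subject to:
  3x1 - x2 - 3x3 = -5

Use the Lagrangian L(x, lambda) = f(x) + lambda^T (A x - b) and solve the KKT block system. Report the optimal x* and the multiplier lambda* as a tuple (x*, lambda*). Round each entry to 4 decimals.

Form the Lagrangian:
  L(x, lambda) = (1/2) x^T Q x + c^T x + lambda^T (A x - b)
Stationarity (grad_x L = 0): Q x + c + A^T lambda = 0.
Primal feasibility: A x = b.

This gives the KKT block system:
  [ Q   A^T ] [ x     ]   [-c ]
  [ A    0  ] [ lambda ] = [ b ]

Solving the linear system:
  x*      = (-0.8833, -0.8, 1.05)
  lambda* = (3.1333)
  f(x*)   = 6.7167

x* = (-0.8833, -0.8, 1.05), lambda* = (3.1333)


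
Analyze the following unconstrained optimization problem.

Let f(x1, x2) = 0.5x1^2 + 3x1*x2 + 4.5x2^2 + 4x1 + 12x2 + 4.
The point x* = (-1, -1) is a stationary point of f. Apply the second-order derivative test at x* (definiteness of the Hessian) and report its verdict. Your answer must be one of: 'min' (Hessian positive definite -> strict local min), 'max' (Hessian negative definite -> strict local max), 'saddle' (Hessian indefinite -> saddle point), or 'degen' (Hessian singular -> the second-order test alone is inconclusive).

Compute the Hessian H = grad^2 f:
  H = [[1, 3], [3, 9]]
Verify stationarity: grad f(x*) = H x* + g = (0, 0).
Eigenvalues of H: 0, 10.
H has a zero eigenvalue (singular; positive semidefinite but not definite), so H is neither positive definite, negative definite, nor indefinite. The second-order test alone is inconclusive -> degen.
(Indeed, f is constant along the null direction of H through x*, so x* is not a strict local extremum.)

degen


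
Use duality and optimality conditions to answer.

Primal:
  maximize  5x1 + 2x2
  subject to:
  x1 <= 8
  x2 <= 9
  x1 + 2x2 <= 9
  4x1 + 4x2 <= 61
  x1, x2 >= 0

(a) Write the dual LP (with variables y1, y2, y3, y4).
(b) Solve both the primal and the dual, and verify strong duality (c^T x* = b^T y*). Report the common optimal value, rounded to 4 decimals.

The standard primal-dual pair for 'max c^T x s.t. A x <= b, x >= 0' is:
  Dual:  min b^T y  s.t.  A^T y >= c,  y >= 0.

So the dual LP is:
  minimize  8y1 + 9y2 + 9y3 + 61y4
  subject to:
    y1 + y3 + 4y4 >= 5
    y2 + 2y3 + 4y4 >= 2
    y1, y2, y3, y4 >= 0

Solving the primal: x* = (8, 0.5).
  primal value c^T x* = 41.
Solving the dual: y* = (4, 0, 1, 0).
  dual value b^T y* = 41.
Strong duality: c^T x* = b^T y*. Confirmed.

41


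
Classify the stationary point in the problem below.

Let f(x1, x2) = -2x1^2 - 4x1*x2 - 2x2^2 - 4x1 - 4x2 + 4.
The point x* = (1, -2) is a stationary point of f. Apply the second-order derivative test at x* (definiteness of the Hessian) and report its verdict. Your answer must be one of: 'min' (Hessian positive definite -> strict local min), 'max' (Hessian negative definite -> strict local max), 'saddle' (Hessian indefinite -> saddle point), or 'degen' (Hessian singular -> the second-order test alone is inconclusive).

Compute the Hessian H = grad^2 f:
  H = [[-4, -4], [-4, -4]]
Verify stationarity: grad f(x*) = H x* + g = (0, 0).
Eigenvalues of H: -8, 0.
H has a zero eigenvalue (singular; negative semidefinite but not definite), so H is neither positive definite, negative definite, nor indefinite. The second-order test alone is inconclusive -> degen.
(Indeed, f is constant along the null direction of H through x*, so x* is not a strict local extremum.)

degen


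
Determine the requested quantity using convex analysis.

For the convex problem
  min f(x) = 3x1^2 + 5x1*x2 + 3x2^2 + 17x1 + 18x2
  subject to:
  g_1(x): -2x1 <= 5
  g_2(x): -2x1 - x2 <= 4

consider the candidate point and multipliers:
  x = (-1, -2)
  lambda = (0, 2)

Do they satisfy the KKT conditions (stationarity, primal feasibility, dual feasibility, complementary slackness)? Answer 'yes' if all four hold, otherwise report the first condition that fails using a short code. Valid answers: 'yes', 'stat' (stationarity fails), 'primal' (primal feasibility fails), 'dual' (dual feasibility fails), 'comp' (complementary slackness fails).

Gradient of f: grad f(x) = Q x + c = (1, 1)
Constraint values g_i(x) = a_i^T x - b_i:
  g_1((-1, -2)) = -3
  g_2((-1, -2)) = 0
Stationarity residual: grad f(x) + sum_i lambda_i a_i = (-3, -1)
  -> stationarity FAILS
Primal feasibility (all g_i <= 0): OK
Dual feasibility (all lambda_i >= 0): OK
Complementary slackness (lambda_i * g_i(x) = 0 for all i): OK

Verdict: the first failing condition is stationarity -> stat.

stat


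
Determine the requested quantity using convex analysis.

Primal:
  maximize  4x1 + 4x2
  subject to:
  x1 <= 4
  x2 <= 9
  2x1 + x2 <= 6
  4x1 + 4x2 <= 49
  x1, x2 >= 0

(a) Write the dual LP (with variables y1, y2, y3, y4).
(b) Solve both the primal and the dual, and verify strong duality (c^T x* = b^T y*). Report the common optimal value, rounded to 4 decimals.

The standard primal-dual pair for 'max c^T x s.t. A x <= b, x >= 0' is:
  Dual:  min b^T y  s.t.  A^T y >= c,  y >= 0.

So the dual LP is:
  minimize  4y1 + 9y2 + 6y3 + 49y4
  subject to:
    y1 + 2y3 + 4y4 >= 4
    y2 + y3 + 4y4 >= 4
    y1, y2, y3, y4 >= 0

Solving the primal: x* = (0, 6).
  primal value c^T x* = 24.
Solving the dual: y* = (0, 0, 4, 0).
  dual value b^T y* = 24.
Strong duality: c^T x* = b^T y*. Confirmed.

24


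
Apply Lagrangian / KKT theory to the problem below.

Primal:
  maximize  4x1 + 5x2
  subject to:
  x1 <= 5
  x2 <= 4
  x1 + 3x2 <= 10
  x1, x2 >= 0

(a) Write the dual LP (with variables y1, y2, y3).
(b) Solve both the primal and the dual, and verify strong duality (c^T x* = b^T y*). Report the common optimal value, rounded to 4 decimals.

The standard primal-dual pair for 'max c^T x s.t. A x <= b, x >= 0' is:
  Dual:  min b^T y  s.t.  A^T y >= c,  y >= 0.

So the dual LP is:
  minimize  5y1 + 4y2 + 10y3
  subject to:
    y1 + y3 >= 4
    y2 + 3y3 >= 5
    y1, y2, y3 >= 0

Solving the primal: x* = (5, 1.6667).
  primal value c^T x* = 28.3333.
Solving the dual: y* = (2.3333, 0, 1.6667).
  dual value b^T y* = 28.3333.
Strong duality: c^T x* = b^T y*. Confirmed.

28.3333


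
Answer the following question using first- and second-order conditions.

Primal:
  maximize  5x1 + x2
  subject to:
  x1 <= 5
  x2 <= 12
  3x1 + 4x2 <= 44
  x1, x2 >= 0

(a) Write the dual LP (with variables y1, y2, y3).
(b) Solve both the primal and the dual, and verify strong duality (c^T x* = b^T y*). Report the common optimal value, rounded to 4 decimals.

The standard primal-dual pair for 'max c^T x s.t. A x <= b, x >= 0' is:
  Dual:  min b^T y  s.t.  A^T y >= c,  y >= 0.

So the dual LP is:
  minimize  5y1 + 12y2 + 44y3
  subject to:
    y1 + 3y3 >= 5
    y2 + 4y3 >= 1
    y1, y2, y3 >= 0

Solving the primal: x* = (5, 7.25).
  primal value c^T x* = 32.25.
Solving the dual: y* = (4.25, 0, 0.25).
  dual value b^T y* = 32.25.
Strong duality: c^T x* = b^T y*. Confirmed.

32.25


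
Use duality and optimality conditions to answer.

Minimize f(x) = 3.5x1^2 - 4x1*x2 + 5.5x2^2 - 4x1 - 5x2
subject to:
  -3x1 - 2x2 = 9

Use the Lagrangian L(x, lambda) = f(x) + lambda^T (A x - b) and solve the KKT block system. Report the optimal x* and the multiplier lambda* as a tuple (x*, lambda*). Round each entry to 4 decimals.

Form the Lagrangian:
  L(x, lambda) = (1/2) x^T Q x + c^T x + lambda^T (A x - b)
Stationarity (grad_x L = 0): Q x + c + A^T lambda = 0.
Primal feasibility: A x = b.

This gives the KKT block system:
  [ Q   A^T ] [ x     ]   [-c ]
  [ A    0  ] [ lambda ] = [ b ]

Solving the linear system:
  x*      = (-2.1886, -1.2171)
  lambda* = (-4.8171)
  f(x*)   = 29.0971

x* = (-2.1886, -1.2171), lambda* = (-4.8171)


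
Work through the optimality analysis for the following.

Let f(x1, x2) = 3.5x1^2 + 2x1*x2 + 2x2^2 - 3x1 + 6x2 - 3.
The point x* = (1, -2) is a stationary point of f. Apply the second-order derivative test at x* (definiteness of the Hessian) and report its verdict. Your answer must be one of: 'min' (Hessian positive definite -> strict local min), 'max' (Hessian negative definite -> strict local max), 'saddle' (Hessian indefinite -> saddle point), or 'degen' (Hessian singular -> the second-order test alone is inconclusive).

Compute the Hessian H = grad^2 f:
  H = [[7, 2], [2, 4]]
Verify stationarity: grad f(x*) = H x* + g = (0, 0).
Eigenvalues of H: 3, 8.
Both eigenvalues > 0, so H is positive definite -> x* is a strict local min.

min


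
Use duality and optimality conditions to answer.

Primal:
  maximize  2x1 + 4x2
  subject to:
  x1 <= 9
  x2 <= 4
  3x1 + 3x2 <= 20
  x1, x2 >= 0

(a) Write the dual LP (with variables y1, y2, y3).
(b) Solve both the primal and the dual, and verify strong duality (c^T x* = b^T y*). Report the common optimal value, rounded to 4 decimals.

The standard primal-dual pair for 'max c^T x s.t. A x <= b, x >= 0' is:
  Dual:  min b^T y  s.t.  A^T y >= c,  y >= 0.

So the dual LP is:
  minimize  9y1 + 4y2 + 20y3
  subject to:
    y1 + 3y3 >= 2
    y2 + 3y3 >= 4
    y1, y2, y3 >= 0

Solving the primal: x* = (2.6667, 4).
  primal value c^T x* = 21.3333.
Solving the dual: y* = (0, 2, 0.6667).
  dual value b^T y* = 21.3333.
Strong duality: c^T x* = b^T y*. Confirmed.

21.3333


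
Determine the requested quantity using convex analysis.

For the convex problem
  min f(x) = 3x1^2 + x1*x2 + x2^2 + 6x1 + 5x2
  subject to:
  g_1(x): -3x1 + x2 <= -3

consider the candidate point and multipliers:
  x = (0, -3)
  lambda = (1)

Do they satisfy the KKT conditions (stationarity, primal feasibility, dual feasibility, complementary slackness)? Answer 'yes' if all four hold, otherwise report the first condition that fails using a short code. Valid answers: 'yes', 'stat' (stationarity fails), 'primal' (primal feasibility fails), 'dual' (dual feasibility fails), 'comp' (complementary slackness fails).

Gradient of f: grad f(x) = Q x + c = (3, -1)
Constraint values g_i(x) = a_i^T x - b_i:
  g_1((0, -3)) = 0
Stationarity residual: grad f(x) + sum_i lambda_i a_i = (0, 0)
  -> stationarity OK
Primal feasibility (all g_i <= 0): OK
Dual feasibility (all lambda_i >= 0): OK
Complementary slackness (lambda_i * g_i(x) = 0 for all i): OK

Verdict: yes, KKT holds.

yes


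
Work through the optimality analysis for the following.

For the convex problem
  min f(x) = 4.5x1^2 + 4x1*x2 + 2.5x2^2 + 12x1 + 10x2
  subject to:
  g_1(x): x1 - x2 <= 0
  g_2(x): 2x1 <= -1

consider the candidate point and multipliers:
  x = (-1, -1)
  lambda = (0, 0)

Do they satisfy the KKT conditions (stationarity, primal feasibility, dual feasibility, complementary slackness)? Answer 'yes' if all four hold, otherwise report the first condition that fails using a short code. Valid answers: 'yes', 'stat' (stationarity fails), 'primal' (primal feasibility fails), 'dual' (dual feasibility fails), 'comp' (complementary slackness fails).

Gradient of f: grad f(x) = Q x + c = (-1, 1)
Constraint values g_i(x) = a_i^T x - b_i:
  g_1((-1, -1)) = 0
  g_2((-1, -1)) = -1
Stationarity residual: grad f(x) + sum_i lambda_i a_i = (-1, 1)
  -> stationarity FAILS
Primal feasibility (all g_i <= 0): OK
Dual feasibility (all lambda_i >= 0): OK
Complementary slackness (lambda_i * g_i(x) = 0 for all i): OK

Verdict: the first failing condition is stationarity -> stat.

stat


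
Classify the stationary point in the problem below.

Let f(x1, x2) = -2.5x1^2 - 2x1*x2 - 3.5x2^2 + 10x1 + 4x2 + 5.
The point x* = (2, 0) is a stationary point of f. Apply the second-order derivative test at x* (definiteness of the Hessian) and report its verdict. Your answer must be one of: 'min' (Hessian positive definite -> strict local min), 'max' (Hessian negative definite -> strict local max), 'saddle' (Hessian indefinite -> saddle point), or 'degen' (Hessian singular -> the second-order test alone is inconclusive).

Compute the Hessian H = grad^2 f:
  H = [[-5, -2], [-2, -7]]
Verify stationarity: grad f(x*) = H x* + g = (0, 0).
Eigenvalues of H: -8.2361, -3.7639.
Both eigenvalues < 0, so H is negative definite -> x* is a strict local max.

max


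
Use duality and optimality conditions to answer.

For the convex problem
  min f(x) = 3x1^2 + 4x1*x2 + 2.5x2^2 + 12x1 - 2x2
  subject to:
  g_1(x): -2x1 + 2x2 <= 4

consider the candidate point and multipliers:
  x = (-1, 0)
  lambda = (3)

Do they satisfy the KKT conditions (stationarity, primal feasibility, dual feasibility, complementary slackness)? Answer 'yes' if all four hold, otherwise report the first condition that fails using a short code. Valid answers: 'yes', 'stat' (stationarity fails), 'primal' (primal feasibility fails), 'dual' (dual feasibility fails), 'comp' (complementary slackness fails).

Gradient of f: grad f(x) = Q x + c = (6, -6)
Constraint values g_i(x) = a_i^T x - b_i:
  g_1((-1, 0)) = -2
Stationarity residual: grad f(x) + sum_i lambda_i a_i = (0, 0)
  -> stationarity OK
Primal feasibility (all g_i <= 0): OK
Dual feasibility (all lambda_i >= 0): OK
Complementary slackness (lambda_i * g_i(x) = 0 for all i): FAILS

Verdict: the first failing condition is complementary_slackness -> comp.

comp


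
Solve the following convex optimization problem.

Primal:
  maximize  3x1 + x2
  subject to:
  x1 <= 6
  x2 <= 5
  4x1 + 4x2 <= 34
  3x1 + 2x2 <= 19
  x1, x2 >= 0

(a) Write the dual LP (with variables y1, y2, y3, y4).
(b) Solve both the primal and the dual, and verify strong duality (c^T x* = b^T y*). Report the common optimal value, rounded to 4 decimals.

The standard primal-dual pair for 'max c^T x s.t. A x <= b, x >= 0' is:
  Dual:  min b^T y  s.t.  A^T y >= c,  y >= 0.

So the dual LP is:
  minimize  6y1 + 5y2 + 34y3 + 19y4
  subject to:
    y1 + 4y3 + 3y4 >= 3
    y2 + 4y3 + 2y4 >= 1
    y1, y2, y3, y4 >= 0

Solving the primal: x* = (6, 0.5).
  primal value c^T x* = 18.5.
Solving the dual: y* = (1.5, 0, 0, 0.5).
  dual value b^T y* = 18.5.
Strong duality: c^T x* = b^T y*. Confirmed.

18.5


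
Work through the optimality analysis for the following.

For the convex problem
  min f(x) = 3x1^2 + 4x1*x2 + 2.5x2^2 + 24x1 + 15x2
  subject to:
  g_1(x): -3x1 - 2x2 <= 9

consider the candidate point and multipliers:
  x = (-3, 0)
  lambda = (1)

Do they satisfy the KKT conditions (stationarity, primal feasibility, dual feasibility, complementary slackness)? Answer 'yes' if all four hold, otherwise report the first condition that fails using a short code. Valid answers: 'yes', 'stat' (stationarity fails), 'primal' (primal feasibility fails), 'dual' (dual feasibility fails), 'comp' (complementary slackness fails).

Gradient of f: grad f(x) = Q x + c = (6, 3)
Constraint values g_i(x) = a_i^T x - b_i:
  g_1((-3, 0)) = 0
Stationarity residual: grad f(x) + sum_i lambda_i a_i = (3, 1)
  -> stationarity FAILS
Primal feasibility (all g_i <= 0): OK
Dual feasibility (all lambda_i >= 0): OK
Complementary slackness (lambda_i * g_i(x) = 0 for all i): OK

Verdict: the first failing condition is stationarity -> stat.

stat


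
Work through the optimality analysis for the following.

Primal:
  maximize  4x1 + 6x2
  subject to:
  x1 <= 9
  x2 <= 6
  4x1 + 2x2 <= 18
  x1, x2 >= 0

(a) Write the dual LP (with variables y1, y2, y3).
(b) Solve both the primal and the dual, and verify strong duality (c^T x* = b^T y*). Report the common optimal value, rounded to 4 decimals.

The standard primal-dual pair for 'max c^T x s.t. A x <= b, x >= 0' is:
  Dual:  min b^T y  s.t.  A^T y >= c,  y >= 0.

So the dual LP is:
  minimize  9y1 + 6y2 + 18y3
  subject to:
    y1 + 4y3 >= 4
    y2 + 2y3 >= 6
    y1, y2, y3 >= 0

Solving the primal: x* = (1.5, 6).
  primal value c^T x* = 42.
Solving the dual: y* = (0, 4, 1).
  dual value b^T y* = 42.
Strong duality: c^T x* = b^T y*. Confirmed.

42


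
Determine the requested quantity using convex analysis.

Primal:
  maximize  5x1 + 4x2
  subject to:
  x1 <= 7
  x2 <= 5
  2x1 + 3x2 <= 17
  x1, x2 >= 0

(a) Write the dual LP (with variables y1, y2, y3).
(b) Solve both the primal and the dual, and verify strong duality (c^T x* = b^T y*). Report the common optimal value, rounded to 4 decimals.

The standard primal-dual pair for 'max c^T x s.t. A x <= b, x >= 0' is:
  Dual:  min b^T y  s.t.  A^T y >= c,  y >= 0.

So the dual LP is:
  minimize  7y1 + 5y2 + 17y3
  subject to:
    y1 + 2y3 >= 5
    y2 + 3y3 >= 4
    y1, y2, y3 >= 0

Solving the primal: x* = (7, 1).
  primal value c^T x* = 39.
Solving the dual: y* = (2.3333, 0, 1.3333).
  dual value b^T y* = 39.
Strong duality: c^T x* = b^T y*. Confirmed.

39


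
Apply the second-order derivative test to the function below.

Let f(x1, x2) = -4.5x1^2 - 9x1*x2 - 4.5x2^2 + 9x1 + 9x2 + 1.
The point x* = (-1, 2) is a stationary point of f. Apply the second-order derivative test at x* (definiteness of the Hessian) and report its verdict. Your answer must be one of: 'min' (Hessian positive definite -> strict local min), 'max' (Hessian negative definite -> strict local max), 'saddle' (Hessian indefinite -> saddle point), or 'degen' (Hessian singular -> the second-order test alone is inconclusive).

Compute the Hessian H = grad^2 f:
  H = [[-9, -9], [-9, -9]]
Verify stationarity: grad f(x*) = H x* + g = (0, 0).
Eigenvalues of H: -18, 0.
H has a zero eigenvalue (singular; negative semidefinite but not definite), so H is neither positive definite, negative definite, nor indefinite. The second-order test alone is inconclusive -> degen.
(Indeed, f is constant along the null direction of H through x*, so x* is not a strict local extremum.)

degen


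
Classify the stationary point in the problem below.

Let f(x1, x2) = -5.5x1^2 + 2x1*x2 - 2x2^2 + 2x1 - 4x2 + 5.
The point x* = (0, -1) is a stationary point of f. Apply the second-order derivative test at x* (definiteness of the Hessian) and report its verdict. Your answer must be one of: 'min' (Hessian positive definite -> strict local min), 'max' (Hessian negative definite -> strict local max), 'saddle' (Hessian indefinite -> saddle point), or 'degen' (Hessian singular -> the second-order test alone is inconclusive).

Compute the Hessian H = grad^2 f:
  H = [[-11, 2], [2, -4]]
Verify stationarity: grad f(x*) = H x* + g = (0, 0).
Eigenvalues of H: -11.5311, -3.4689.
Both eigenvalues < 0, so H is negative definite -> x* is a strict local max.

max


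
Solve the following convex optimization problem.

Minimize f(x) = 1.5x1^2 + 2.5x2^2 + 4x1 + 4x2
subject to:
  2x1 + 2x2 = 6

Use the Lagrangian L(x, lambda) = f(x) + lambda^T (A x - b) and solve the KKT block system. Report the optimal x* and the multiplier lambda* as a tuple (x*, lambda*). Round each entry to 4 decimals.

Form the Lagrangian:
  L(x, lambda) = (1/2) x^T Q x + c^T x + lambda^T (A x - b)
Stationarity (grad_x L = 0): Q x + c + A^T lambda = 0.
Primal feasibility: A x = b.

This gives the KKT block system:
  [ Q   A^T ] [ x     ]   [-c ]
  [ A    0  ] [ lambda ] = [ b ]

Solving the linear system:
  x*      = (1.875, 1.125)
  lambda* = (-4.8125)
  f(x*)   = 20.4375

x* = (1.875, 1.125), lambda* = (-4.8125)


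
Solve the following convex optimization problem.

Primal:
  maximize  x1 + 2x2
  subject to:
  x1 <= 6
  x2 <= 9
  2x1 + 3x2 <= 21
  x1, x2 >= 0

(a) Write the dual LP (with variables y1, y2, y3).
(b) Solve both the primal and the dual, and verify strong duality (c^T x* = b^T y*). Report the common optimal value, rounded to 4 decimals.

The standard primal-dual pair for 'max c^T x s.t. A x <= b, x >= 0' is:
  Dual:  min b^T y  s.t.  A^T y >= c,  y >= 0.

So the dual LP is:
  minimize  6y1 + 9y2 + 21y3
  subject to:
    y1 + 2y3 >= 1
    y2 + 3y3 >= 2
    y1, y2, y3 >= 0

Solving the primal: x* = (0, 7).
  primal value c^T x* = 14.
Solving the dual: y* = (0, 0, 0.6667).
  dual value b^T y* = 14.
Strong duality: c^T x* = b^T y*. Confirmed.

14


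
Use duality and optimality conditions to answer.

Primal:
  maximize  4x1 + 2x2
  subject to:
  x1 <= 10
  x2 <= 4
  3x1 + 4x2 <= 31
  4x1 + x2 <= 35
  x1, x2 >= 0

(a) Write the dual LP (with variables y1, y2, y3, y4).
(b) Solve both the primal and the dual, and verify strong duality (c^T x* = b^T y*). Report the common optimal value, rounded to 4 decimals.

The standard primal-dual pair for 'max c^T x s.t. A x <= b, x >= 0' is:
  Dual:  min b^T y  s.t.  A^T y >= c,  y >= 0.

So the dual LP is:
  minimize  10y1 + 4y2 + 31y3 + 35y4
  subject to:
    y1 + 3y3 + 4y4 >= 4
    y2 + 4y3 + y4 >= 2
    y1, y2, y3, y4 >= 0

Solving the primal: x* = (8.3846, 1.4615).
  primal value c^T x* = 36.4615.
Solving the dual: y* = (0, 0, 0.3077, 0.7692).
  dual value b^T y* = 36.4615.
Strong duality: c^T x* = b^T y*. Confirmed.

36.4615


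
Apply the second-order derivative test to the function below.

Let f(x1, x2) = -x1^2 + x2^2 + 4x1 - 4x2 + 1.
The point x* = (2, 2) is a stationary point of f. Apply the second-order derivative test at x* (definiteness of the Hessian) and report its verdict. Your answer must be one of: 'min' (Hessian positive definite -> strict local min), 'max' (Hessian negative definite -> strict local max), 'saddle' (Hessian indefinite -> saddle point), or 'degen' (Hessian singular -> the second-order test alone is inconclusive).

Compute the Hessian H = grad^2 f:
  H = [[-2, 0], [0, 2]]
Verify stationarity: grad f(x*) = H x* + g = (0, 0).
Eigenvalues of H: -2, 2.
Eigenvalues have mixed signs, so H is indefinite -> x* is a saddle point.

saddle


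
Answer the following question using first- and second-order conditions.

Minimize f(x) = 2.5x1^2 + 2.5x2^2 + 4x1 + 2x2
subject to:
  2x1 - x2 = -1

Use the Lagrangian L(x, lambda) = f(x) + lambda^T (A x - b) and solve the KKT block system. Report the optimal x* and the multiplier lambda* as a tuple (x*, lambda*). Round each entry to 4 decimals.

Form the Lagrangian:
  L(x, lambda) = (1/2) x^T Q x + c^T x + lambda^T (A x - b)
Stationarity (grad_x L = 0): Q x + c + A^T lambda = 0.
Primal feasibility: A x = b.

This gives the KKT block system:
  [ Q   A^T ] [ x     ]   [-c ]
  [ A    0  ] [ lambda ] = [ b ]

Solving the linear system:
  x*      = (-0.72, -0.44)
  lambda* = (-0.2)
  f(x*)   = -1.98

x* = (-0.72, -0.44), lambda* = (-0.2)


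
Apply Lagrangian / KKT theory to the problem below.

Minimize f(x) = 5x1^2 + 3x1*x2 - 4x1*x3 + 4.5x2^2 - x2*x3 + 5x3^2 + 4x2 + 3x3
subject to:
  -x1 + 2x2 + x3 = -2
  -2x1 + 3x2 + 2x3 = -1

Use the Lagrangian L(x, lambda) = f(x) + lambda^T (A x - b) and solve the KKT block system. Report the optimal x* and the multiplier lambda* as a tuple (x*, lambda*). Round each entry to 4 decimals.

Form the Lagrangian:
  L(x, lambda) = (1/2) x^T Q x + c^T x + lambda^T (A x - b)
Stationarity (grad_x L = 0): Q x + c + A^T lambda = 0.
Primal feasibility: A x = b.

This gives the KKT block system:
  [ Q   A^T ] [ x     ]   [-c ]
  [ A    0  ] [ lambda ] = [ b ]

Solving the linear system:
  x*      = (-1.75, -3, 2.25)
  lambda* = (167.5, -101.5)
  f(x*)   = 114.125

x* = (-1.75, -3, 2.25), lambda* = (167.5, -101.5)


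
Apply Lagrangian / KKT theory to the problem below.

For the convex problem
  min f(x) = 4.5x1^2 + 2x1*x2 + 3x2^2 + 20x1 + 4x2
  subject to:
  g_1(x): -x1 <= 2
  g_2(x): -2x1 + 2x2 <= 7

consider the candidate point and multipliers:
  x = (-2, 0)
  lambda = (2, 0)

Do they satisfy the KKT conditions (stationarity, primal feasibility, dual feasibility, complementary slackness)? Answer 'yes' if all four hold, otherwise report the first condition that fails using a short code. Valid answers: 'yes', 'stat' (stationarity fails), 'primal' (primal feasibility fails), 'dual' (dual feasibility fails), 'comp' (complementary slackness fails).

Gradient of f: grad f(x) = Q x + c = (2, 0)
Constraint values g_i(x) = a_i^T x - b_i:
  g_1((-2, 0)) = 0
  g_2((-2, 0)) = -3
Stationarity residual: grad f(x) + sum_i lambda_i a_i = (0, 0)
  -> stationarity OK
Primal feasibility (all g_i <= 0): OK
Dual feasibility (all lambda_i >= 0): OK
Complementary slackness (lambda_i * g_i(x) = 0 for all i): OK

Verdict: yes, KKT holds.

yes


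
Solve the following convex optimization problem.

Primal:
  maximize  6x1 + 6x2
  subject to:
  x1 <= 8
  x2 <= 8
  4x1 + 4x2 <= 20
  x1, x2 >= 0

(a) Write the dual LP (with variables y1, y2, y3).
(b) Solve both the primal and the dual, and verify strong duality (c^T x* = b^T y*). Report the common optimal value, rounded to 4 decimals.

The standard primal-dual pair for 'max c^T x s.t. A x <= b, x >= 0' is:
  Dual:  min b^T y  s.t.  A^T y >= c,  y >= 0.

So the dual LP is:
  minimize  8y1 + 8y2 + 20y3
  subject to:
    y1 + 4y3 >= 6
    y2 + 4y3 >= 6
    y1, y2, y3 >= 0

Solving the primal: x* = (5, 0).
  primal value c^T x* = 30.
Solving the dual: y* = (0, 0, 1.5).
  dual value b^T y* = 30.
Strong duality: c^T x* = b^T y*. Confirmed.

30


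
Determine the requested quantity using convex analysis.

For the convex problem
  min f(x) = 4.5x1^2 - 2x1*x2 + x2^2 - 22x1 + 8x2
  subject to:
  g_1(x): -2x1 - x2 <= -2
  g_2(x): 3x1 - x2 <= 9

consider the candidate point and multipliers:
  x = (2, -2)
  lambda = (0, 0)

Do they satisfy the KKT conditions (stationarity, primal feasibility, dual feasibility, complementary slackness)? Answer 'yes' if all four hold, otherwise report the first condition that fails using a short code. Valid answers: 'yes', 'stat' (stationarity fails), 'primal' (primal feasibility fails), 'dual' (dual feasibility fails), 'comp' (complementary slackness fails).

Gradient of f: grad f(x) = Q x + c = (0, 0)
Constraint values g_i(x) = a_i^T x - b_i:
  g_1((2, -2)) = 0
  g_2((2, -2)) = -1
Stationarity residual: grad f(x) + sum_i lambda_i a_i = (0, 0)
  -> stationarity OK
Primal feasibility (all g_i <= 0): OK
Dual feasibility (all lambda_i >= 0): OK
Complementary slackness (lambda_i * g_i(x) = 0 for all i): OK

Verdict: yes, KKT holds.

yes


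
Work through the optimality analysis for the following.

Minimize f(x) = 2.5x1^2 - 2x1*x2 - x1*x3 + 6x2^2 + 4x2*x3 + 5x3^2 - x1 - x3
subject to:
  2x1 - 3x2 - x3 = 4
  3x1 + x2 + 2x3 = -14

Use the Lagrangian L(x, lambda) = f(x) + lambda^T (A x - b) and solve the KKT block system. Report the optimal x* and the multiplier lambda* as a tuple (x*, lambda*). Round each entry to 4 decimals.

Form the Lagrangian:
  L(x, lambda) = (1/2) x^T Q x + c^T x + lambda^T (A x - b)
Stationarity (grad_x L = 0): Q x + c + A^T lambda = 0.
Primal feasibility: A x = b.

This gives the KKT block system:
  [ Q   A^T ] [ x     ]   [-c ]
  [ A    0  ] [ lambda ] = [ b ]

Solving the linear system:
  x*      = (-2.7533, -2.6547, -1.5427)
  lambda* = (-8.1496, 8.0713)
  f(x*)   = 74.946

x* = (-2.7533, -2.6547, -1.5427), lambda* = (-8.1496, 8.0713)


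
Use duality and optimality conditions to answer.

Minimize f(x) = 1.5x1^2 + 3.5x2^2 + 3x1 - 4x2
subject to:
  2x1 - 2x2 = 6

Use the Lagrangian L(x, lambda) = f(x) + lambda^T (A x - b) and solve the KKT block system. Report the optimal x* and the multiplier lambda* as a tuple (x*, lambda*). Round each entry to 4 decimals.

Form the Lagrangian:
  L(x, lambda) = (1/2) x^T Q x + c^T x + lambda^T (A x - b)
Stationarity (grad_x L = 0): Q x + c + A^T lambda = 0.
Primal feasibility: A x = b.

This gives the KKT block system:
  [ Q   A^T ] [ x     ]   [-c ]
  [ A    0  ] [ lambda ] = [ b ]

Solving the linear system:
  x*      = (2.2, -0.8)
  lambda* = (-4.8)
  f(x*)   = 19.3

x* = (2.2, -0.8), lambda* = (-4.8)


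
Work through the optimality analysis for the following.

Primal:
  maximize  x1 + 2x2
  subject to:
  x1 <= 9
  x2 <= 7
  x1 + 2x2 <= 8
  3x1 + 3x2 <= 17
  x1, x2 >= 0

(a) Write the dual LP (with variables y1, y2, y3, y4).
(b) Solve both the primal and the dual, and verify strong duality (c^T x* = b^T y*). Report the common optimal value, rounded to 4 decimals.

The standard primal-dual pair for 'max c^T x s.t. A x <= b, x >= 0' is:
  Dual:  min b^T y  s.t.  A^T y >= c,  y >= 0.

So the dual LP is:
  minimize  9y1 + 7y2 + 8y3 + 17y4
  subject to:
    y1 + y3 + 3y4 >= 1
    y2 + 2y3 + 3y4 >= 2
    y1, y2, y3, y4 >= 0

Solving the primal: x* = (3.3333, 2.3333).
  primal value c^T x* = 8.
Solving the dual: y* = (0, 0, 1, 0).
  dual value b^T y* = 8.
Strong duality: c^T x* = b^T y*. Confirmed.

8


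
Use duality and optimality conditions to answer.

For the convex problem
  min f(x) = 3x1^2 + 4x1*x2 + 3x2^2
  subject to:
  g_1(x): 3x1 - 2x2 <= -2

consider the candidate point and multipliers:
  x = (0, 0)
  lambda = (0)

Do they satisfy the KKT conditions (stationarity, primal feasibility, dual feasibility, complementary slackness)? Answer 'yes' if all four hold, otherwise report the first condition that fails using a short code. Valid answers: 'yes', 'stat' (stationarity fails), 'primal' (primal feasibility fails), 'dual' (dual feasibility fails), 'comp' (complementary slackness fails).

Gradient of f: grad f(x) = Q x + c = (0, 0)
Constraint values g_i(x) = a_i^T x - b_i:
  g_1((0, 0)) = 2
Stationarity residual: grad f(x) + sum_i lambda_i a_i = (0, 0)
  -> stationarity OK
Primal feasibility (all g_i <= 0): FAILS
Dual feasibility (all lambda_i >= 0): OK
Complementary slackness (lambda_i * g_i(x) = 0 for all i): OK

Verdict: the first failing condition is primal_feasibility -> primal.

primal


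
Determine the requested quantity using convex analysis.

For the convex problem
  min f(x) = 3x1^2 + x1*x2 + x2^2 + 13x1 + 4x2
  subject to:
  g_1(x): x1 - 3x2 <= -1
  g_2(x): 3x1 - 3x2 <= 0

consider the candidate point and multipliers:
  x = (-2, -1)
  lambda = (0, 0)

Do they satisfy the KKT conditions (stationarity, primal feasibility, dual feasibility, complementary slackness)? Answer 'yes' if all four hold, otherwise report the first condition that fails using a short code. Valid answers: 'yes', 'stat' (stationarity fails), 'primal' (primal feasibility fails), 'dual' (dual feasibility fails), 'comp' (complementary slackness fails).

Gradient of f: grad f(x) = Q x + c = (0, 0)
Constraint values g_i(x) = a_i^T x - b_i:
  g_1((-2, -1)) = 2
  g_2((-2, -1)) = -3
Stationarity residual: grad f(x) + sum_i lambda_i a_i = (0, 0)
  -> stationarity OK
Primal feasibility (all g_i <= 0): FAILS
Dual feasibility (all lambda_i >= 0): OK
Complementary slackness (lambda_i * g_i(x) = 0 for all i): OK

Verdict: the first failing condition is primal_feasibility -> primal.

primal


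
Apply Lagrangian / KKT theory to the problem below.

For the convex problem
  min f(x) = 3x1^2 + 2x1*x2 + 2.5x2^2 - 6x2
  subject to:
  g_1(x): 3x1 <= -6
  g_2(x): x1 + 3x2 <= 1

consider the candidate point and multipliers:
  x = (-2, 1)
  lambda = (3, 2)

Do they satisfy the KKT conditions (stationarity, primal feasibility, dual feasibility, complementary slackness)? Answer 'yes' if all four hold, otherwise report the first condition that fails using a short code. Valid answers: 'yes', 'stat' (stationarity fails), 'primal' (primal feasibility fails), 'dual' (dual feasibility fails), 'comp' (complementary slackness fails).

Gradient of f: grad f(x) = Q x + c = (-10, -5)
Constraint values g_i(x) = a_i^T x - b_i:
  g_1((-2, 1)) = 0
  g_2((-2, 1)) = 0
Stationarity residual: grad f(x) + sum_i lambda_i a_i = (1, 1)
  -> stationarity FAILS
Primal feasibility (all g_i <= 0): OK
Dual feasibility (all lambda_i >= 0): OK
Complementary slackness (lambda_i * g_i(x) = 0 for all i): OK

Verdict: the first failing condition is stationarity -> stat.

stat


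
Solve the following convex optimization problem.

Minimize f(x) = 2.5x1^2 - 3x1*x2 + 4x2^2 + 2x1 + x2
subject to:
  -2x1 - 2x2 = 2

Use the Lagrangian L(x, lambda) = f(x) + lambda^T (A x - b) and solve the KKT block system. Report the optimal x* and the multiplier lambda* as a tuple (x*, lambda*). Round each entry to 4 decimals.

Form the Lagrangian:
  L(x, lambda) = (1/2) x^T Q x + c^T x + lambda^T (A x - b)
Stationarity (grad_x L = 0): Q x + c + A^T lambda = 0.
Primal feasibility: A x = b.

This gives the KKT block system:
  [ Q   A^T ] [ x     ]   [-c ]
  [ A    0  ] [ lambda ] = [ b ]

Solving the linear system:
  x*      = (-0.6316, -0.3684)
  lambda* = (-0.0263)
  f(x*)   = -0.7895

x* = (-0.6316, -0.3684), lambda* = (-0.0263)


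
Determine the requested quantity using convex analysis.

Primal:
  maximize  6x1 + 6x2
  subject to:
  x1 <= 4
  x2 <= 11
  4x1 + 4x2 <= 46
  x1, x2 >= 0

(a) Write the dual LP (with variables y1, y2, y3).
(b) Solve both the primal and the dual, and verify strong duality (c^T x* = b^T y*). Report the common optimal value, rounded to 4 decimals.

The standard primal-dual pair for 'max c^T x s.t. A x <= b, x >= 0' is:
  Dual:  min b^T y  s.t.  A^T y >= c,  y >= 0.

So the dual LP is:
  minimize  4y1 + 11y2 + 46y3
  subject to:
    y1 + 4y3 >= 6
    y2 + 4y3 >= 6
    y1, y2, y3 >= 0

Solving the primal: x* = (0.5, 11).
  primal value c^T x* = 69.
Solving the dual: y* = (0, 0, 1.5).
  dual value b^T y* = 69.
Strong duality: c^T x* = b^T y*. Confirmed.

69
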